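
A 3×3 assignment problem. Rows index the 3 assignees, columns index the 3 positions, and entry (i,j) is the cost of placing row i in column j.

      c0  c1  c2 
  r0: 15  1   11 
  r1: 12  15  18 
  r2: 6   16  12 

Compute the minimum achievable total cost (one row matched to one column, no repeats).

one of 2 optimal assignments: row0→col1 (cost 1), row1→col0 (cost 12), row2→col2 (cost 12)
total = 1 + 12 + 12 = 25

Minimum assignment cost: 25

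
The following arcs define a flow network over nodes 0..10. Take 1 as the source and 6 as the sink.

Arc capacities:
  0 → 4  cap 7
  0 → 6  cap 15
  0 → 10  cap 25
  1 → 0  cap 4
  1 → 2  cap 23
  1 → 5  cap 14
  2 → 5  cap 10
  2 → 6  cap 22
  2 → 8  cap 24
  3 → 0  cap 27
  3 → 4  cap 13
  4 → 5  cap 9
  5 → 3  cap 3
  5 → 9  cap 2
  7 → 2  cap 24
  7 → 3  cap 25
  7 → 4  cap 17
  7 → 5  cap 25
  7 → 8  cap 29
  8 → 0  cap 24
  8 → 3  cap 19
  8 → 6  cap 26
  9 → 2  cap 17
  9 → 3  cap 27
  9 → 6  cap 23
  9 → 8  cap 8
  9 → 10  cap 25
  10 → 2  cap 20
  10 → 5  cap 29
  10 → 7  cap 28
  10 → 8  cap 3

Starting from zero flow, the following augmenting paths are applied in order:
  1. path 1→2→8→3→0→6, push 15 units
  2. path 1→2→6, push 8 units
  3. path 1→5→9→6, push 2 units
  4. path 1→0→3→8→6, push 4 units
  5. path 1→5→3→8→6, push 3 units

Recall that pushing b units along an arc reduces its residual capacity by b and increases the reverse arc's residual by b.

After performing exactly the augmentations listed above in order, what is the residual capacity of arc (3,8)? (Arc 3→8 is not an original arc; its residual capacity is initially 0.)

after path 1 (1→2→8→3→0→6, push 15): res(3,8)=15
after path 2 (1→2→6, push 8): res(3,8)=15
after path 3 (1→5→9→6, push 2): res(3,8)=15
after path 4 (1→0→3→8→6, push 4): res(3,8)=11
after path 5 (1→5→3→8→6, push 3): res(3,8)=8

Residual capacity of (3,8): 8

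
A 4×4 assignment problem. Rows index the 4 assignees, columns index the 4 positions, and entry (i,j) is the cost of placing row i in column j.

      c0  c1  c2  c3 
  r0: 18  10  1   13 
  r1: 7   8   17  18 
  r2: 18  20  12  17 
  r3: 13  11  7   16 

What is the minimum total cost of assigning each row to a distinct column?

optimal assignment: row0→col2 (cost 1), row1→col0 (cost 7), row2→col3 (cost 17), row3→col1 (cost 11)
total = 1 + 7 + 17 + 11 = 36

Minimum assignment cost: 36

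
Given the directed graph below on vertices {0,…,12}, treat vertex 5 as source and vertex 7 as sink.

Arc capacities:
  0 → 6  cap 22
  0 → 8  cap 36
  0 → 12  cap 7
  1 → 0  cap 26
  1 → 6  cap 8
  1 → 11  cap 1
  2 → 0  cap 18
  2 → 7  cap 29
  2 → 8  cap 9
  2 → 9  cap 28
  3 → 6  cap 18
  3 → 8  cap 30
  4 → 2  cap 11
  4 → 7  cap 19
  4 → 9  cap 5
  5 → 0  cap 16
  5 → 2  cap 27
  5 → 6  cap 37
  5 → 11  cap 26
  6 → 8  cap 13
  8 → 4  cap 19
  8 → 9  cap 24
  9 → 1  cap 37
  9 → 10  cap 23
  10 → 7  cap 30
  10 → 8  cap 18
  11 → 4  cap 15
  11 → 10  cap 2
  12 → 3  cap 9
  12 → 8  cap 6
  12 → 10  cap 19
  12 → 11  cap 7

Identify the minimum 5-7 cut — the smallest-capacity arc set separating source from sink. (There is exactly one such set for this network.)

Min-cut arcs: {(5,0), (5,2), (6,8), (11,4), (11,10)} (total capacity 73)

augment #1: 5→2→7 push 27
augment #2: 5→11→4→7 push 15
augment #3: 5→11→10→7 push 2
augment #4: 5→0→8→4→7 push 4
augment #5: 5→0→12→10→7 push 7
augment #6: 5→0→8→4→2→7 push 2
augment #7: 5→0→8→9→10→7 push 3
augment #8: 5→6→8→9→10→7 push 13
max flow = 73; residual-reachable set from 5 gives S-side
cut edges (S→T): {(5,0), (5,2), (6,8), (11,4), (11,10)} total cap 73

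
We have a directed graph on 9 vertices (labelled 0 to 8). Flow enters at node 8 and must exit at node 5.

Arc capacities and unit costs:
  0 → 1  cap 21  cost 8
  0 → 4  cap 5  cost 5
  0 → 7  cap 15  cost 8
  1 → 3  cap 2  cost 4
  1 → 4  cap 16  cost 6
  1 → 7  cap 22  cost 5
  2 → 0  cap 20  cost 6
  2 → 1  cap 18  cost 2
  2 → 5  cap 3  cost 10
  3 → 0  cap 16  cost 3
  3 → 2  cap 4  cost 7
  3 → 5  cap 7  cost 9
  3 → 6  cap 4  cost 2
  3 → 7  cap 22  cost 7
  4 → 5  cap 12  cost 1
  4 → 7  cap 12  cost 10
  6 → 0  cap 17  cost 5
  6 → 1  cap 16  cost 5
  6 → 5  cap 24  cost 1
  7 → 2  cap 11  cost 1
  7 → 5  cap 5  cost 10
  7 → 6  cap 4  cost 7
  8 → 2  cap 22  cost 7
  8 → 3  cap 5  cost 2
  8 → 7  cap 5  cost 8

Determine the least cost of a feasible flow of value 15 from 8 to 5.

Minimum cost for 15 units: 191

shortest-cost path #1: 8→3→6→5 push 4 @ unit cost 5 (adds 20)
shortest-cost path #2: 8→3→5 push 1 @ unit cost 11 (adds 11)
shortest-cost path #3: 8→2→1→4→5 push 10 @ unit cost 16 (adds 160)
total cost = 191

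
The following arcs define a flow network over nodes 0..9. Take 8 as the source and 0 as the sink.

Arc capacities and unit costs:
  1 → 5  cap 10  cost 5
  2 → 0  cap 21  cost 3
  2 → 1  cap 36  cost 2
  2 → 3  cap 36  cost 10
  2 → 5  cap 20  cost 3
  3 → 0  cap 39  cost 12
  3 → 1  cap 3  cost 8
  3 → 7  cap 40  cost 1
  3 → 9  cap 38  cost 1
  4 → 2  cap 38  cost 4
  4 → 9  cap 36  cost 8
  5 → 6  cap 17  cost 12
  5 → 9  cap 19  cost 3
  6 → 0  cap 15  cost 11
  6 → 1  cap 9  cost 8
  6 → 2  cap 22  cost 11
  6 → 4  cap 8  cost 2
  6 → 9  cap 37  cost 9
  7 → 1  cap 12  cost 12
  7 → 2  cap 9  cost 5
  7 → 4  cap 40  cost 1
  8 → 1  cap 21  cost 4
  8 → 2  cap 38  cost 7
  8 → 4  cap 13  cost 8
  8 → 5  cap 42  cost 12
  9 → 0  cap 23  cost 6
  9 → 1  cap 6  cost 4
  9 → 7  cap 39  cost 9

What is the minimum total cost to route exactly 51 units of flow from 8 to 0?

shortest-cost path #1: 8→2→0 push 21 @ unit cost 10 (adds 210)
shortest-cost path #2: 8→1→5→9→0 push 10 @ unit cost 18 (adds 180)
shortest-cost path #3: 8→2→5→9→0 push 9 @ unit cost 19 (adds 171)
shortest-cost path #4: 8→4→9→0 push 4 @ unit cost 22 (adds 88)
shortest-cost path #5: 8→2→3→0 push 7 @ unit cost 29 (adds 203)
total cost = 852

Minimum cost for 51 units: 852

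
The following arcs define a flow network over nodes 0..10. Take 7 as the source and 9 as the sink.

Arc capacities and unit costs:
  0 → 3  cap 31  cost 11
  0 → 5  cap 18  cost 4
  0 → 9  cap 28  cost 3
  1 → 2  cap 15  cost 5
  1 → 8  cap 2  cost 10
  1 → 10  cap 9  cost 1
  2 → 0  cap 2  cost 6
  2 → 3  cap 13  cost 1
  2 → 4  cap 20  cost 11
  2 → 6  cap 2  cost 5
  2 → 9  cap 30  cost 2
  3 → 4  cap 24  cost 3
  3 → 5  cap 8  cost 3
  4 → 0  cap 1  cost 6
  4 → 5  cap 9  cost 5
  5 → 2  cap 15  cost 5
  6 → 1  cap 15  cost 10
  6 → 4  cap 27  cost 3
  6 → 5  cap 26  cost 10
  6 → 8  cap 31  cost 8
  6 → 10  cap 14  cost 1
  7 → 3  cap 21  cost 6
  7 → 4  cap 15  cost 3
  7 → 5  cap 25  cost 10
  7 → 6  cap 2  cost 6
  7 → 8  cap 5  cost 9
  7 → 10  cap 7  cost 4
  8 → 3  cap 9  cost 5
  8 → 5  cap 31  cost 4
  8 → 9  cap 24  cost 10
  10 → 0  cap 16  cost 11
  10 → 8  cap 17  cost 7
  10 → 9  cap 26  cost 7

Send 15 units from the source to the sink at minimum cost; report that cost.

shortest-cost path #1: 7→10→9 push 7 @ unit cost 11 (adds 77)
shortest-cost path #2: 7→4→0→9 push 1 @ unit cost 12 (adds 12)
shortest-cost path #3: 7→6→10→9 push 2 @ unit cost 14 (adds 28)
shortest-cost path #4: 7→4→5→2→9 push 5 @ unit cost 15 (adds 75)
total cost = 192

Minimum cost for 15 units: 192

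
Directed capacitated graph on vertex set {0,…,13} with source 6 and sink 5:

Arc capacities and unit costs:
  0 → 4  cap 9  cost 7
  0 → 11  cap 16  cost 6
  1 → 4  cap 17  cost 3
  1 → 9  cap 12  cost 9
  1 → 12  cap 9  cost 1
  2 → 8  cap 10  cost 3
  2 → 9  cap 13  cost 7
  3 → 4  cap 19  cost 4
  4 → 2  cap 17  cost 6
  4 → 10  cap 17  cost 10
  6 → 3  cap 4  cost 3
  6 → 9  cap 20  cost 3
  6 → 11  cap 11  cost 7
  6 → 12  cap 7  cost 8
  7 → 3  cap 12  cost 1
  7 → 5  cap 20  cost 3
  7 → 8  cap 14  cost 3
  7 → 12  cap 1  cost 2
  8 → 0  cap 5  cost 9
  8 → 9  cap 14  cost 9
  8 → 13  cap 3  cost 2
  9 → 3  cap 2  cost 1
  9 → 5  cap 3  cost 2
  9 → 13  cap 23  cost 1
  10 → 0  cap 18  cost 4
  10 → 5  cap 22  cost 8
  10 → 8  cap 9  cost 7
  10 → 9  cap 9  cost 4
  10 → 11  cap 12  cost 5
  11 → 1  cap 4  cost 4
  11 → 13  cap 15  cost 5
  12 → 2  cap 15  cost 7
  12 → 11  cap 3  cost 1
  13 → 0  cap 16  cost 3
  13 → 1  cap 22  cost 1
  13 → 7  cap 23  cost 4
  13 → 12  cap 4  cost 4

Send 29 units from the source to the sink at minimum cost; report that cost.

Minimum cost for 29 units: 423

shortest-cost path #1: 6→9→5 push 3 @ unit cost 5 (adds 15)
shortest-cost path #2: 6→9→13→7→5 push 17 @ unit cost 11 (adds 187)
shortest-cost path #3: 6→11→13→7→5 push 3 @ unit cost 19 (adds 57)
shortest-cost path #4: 6→3→4→10→5 push 4 @ unit cost 25 (adds 100)
shortest-cost path #5: 6→11→1→4→10→5 push 2 @ unit cost 32 (adds 64)
total cost = 423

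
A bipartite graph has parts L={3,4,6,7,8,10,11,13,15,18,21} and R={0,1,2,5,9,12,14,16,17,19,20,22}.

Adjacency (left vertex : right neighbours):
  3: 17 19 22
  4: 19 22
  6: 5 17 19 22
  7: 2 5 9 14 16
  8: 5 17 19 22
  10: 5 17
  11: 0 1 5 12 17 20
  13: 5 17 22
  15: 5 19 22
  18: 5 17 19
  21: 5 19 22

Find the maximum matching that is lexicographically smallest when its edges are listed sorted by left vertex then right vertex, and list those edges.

|M| = 6 (so the lex-smallest maximum matching has 6 edges)
process left vertices in ascending order; for each, take the smallest-labelled available neighbour that still permits 6 edges overall, or leave it unmatched if none does
lex-smallest matching: {3-17, 4-19, 6-5, 7-2, 8-22, 11-0}

Lex-smallest maximum matching: {(3,17), (4,19), (6,5), (7,2), (8,22), (11,0)}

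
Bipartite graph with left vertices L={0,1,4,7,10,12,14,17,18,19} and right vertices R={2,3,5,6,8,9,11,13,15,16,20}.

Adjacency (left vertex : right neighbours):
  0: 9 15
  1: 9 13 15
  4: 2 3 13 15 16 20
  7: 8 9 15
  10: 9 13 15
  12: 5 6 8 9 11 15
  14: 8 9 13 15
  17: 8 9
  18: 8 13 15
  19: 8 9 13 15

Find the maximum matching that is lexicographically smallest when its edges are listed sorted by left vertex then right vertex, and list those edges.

|M| = 6 (so the lex-smallest maximum matching has 6 edges)
process left vertices in ascending order; for each, take the smallest-labelled available neighbour that still permits 6 edges overall, or leave it unmatched if none does
lex-smallest matching: {0-9, 1-13, 4-2, 7-8, 10-15, 12-5}

Lex-smallest maximum matching: {(0,9), (1,13), (4,2), (7,8), (10,15), (12,5)}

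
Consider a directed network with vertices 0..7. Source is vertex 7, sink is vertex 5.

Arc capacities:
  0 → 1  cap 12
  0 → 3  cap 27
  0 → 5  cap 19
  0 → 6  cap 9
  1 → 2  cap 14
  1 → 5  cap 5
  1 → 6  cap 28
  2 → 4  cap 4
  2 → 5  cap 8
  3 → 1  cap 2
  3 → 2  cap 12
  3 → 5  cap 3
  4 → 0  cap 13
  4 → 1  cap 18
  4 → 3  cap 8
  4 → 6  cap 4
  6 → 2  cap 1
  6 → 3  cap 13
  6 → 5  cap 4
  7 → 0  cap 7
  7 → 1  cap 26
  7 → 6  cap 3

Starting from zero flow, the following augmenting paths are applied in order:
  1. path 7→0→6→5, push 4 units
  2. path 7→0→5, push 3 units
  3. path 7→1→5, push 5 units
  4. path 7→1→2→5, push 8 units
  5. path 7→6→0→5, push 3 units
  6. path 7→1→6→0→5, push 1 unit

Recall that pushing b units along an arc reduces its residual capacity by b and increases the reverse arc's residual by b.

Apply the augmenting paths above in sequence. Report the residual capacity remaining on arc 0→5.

after path 1 (7→0→6→5, push 4): res(0,5)=19
after path 2 (7→0→5, push 3): res(0,5)=16
after path 3 (7→1→5, push 5): res(0,5)=16
after path 4 (7→1→2→5, push 8): res(0,5)=16
after path 5 (7→6→0→5, push 3): res(0,5)=13
after path 6 (7→1→6→0→5, push 1): res(0,5)=12

Residual capacity of (0,5): 12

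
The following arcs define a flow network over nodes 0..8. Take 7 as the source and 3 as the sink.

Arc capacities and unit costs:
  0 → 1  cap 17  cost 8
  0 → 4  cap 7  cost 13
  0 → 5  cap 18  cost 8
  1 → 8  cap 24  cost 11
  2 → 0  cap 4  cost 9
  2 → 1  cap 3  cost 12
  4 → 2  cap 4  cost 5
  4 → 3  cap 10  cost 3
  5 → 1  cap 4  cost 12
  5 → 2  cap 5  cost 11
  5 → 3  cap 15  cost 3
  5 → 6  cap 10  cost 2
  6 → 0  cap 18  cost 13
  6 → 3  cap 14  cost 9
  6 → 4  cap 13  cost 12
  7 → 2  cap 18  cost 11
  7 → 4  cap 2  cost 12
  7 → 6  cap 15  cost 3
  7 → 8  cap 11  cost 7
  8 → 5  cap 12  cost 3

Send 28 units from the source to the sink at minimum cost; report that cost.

Minimum cost for 28 units: 359

shortest-cost path #1: 7→6→3 push 14 @ unit cost 12 (adds 168)
shortest-cost path #2: 7→8→5→3 push 11 @ unit cost 13 (adds 143)
shortest-cost path #3: 7→4→3 push 2 @ unit cost 15 (adds 30)
shortest-cost path #4: 7→6→4→3 push 1 @ unit cost 18 (adds 18)
total cost = 359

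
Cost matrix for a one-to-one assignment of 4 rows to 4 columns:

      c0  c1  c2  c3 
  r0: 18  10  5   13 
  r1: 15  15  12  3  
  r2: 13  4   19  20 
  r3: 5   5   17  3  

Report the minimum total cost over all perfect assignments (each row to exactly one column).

optimal assignment: row0→col2 (cost 5), row1→col3 (cost 3), row2→col1 (cost 4), row3→col0 (cost 5)
total = 5 + 3 + 4 + 5 = 17

Minimum assignment cost: 17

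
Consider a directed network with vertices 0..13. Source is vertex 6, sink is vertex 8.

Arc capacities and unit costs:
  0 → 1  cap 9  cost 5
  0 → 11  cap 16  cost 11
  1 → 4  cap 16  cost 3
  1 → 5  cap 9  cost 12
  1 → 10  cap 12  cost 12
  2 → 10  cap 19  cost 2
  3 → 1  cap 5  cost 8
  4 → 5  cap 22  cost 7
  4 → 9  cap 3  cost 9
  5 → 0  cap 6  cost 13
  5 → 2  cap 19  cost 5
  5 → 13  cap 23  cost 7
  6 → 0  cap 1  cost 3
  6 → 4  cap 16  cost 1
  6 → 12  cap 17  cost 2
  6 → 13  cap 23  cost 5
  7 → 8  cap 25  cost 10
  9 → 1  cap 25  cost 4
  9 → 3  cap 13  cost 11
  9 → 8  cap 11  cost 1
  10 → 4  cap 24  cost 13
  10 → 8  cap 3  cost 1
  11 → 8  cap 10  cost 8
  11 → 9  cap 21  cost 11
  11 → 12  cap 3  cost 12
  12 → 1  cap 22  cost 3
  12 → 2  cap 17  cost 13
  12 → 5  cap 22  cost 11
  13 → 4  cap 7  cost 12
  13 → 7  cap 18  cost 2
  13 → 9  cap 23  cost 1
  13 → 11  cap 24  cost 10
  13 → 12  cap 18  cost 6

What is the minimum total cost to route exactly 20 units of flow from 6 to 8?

Minimum cost for 20 units: 227

shortest-cost path #1: 6→13→9→8 push 11 @ unit cost 7 (adds 77)
shortest-cost path #2: 6→4→5→2→10→8 push 3 @ unit cost 16 (adds 48)
shortest-cost path #3: 6→13→7→8 push 6 @ unit cost 17 (adds 102)
total cost = 227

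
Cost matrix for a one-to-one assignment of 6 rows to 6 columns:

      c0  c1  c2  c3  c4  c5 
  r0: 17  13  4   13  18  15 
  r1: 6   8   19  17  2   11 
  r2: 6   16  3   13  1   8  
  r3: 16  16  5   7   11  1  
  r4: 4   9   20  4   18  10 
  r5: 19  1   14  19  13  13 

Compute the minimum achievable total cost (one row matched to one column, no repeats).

optimal assignment: row0→col2 (cost 4), row1→col0 (cost 6), row2→col4 (cost 1), row3→col5 (cost 1), row4→col3 (cost 4), row5→col1 (cost 1)
total = 4 + 6 + 1 + 1 + 4 + 1 = 17

Minimum assignment cost: 17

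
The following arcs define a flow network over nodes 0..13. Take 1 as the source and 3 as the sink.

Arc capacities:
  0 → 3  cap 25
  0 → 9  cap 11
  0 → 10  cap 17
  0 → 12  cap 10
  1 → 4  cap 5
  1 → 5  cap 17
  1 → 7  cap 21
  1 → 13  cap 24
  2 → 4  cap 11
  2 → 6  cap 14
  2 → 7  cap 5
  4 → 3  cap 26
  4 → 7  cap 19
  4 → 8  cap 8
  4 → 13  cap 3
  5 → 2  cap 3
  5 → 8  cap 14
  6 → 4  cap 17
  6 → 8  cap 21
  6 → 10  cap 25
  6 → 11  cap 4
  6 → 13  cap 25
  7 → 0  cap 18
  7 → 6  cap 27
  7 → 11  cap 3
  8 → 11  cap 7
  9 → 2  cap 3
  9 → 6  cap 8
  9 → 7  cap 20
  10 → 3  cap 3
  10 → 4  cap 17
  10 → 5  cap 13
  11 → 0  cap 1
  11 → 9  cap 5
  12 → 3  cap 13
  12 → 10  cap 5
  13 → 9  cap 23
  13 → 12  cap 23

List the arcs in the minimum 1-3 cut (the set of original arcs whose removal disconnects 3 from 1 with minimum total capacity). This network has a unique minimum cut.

Min-cut arcs: {(1,4), (1,7), (1,13), (5,2), (11,0), (11,9)} (total capacity 59)

augment #1: 1→4→3 push 5
augment #2: 1→7→0→3 push 18
augment #3: 1→13→12→3 push 13
augment #4: 1→5→2→4→3 push 3
augment #5: 1→7→6→4→3 push 3
augment #6: 1→13→12→10→3 push 3
augment #7: 1→5→8→11→0→3 push 1
augment #8: 1→13→9→2→4→3 push 3
augment #9: 1→13→9→6→4→3 push 5
augment #10: 1→5→8→11→9→6→4→3 push 3
augment #11: 1→5→8→11→9→7→6→4→3 push 2
max flow = 59; residual-reachable set from 1 gives S-side
cut edges (S→T): {(1,4), (1,7), (1,13), (5,2), (11,0), (11,9)} total cap 59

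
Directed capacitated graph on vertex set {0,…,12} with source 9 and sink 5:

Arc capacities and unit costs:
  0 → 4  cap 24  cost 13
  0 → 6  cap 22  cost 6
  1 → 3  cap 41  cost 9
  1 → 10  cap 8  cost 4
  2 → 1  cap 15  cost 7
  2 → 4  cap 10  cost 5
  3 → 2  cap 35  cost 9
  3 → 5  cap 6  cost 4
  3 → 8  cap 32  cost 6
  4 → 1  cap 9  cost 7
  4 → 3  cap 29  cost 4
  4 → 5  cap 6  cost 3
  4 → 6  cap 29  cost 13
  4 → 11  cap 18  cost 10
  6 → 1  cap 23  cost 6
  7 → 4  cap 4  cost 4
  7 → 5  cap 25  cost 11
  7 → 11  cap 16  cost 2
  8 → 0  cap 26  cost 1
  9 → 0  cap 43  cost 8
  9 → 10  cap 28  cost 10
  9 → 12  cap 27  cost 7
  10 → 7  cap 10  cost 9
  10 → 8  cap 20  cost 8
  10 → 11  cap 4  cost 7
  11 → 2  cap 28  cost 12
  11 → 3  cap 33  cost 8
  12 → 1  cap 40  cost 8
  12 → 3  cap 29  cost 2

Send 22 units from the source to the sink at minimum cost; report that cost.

Minimum cost for 22 units: 522

shortest-cost path #1: 9→12→3→5 push 6 @ unit cost 13 (adds 78)
shortest-cost path #2: 9→0→4→5 push 6 @ unit cost 24 (adds 144)
shortest-cost path #3: 9→10→7→5 push 10 @ unit cost 30 (adds 300)
total cost = 522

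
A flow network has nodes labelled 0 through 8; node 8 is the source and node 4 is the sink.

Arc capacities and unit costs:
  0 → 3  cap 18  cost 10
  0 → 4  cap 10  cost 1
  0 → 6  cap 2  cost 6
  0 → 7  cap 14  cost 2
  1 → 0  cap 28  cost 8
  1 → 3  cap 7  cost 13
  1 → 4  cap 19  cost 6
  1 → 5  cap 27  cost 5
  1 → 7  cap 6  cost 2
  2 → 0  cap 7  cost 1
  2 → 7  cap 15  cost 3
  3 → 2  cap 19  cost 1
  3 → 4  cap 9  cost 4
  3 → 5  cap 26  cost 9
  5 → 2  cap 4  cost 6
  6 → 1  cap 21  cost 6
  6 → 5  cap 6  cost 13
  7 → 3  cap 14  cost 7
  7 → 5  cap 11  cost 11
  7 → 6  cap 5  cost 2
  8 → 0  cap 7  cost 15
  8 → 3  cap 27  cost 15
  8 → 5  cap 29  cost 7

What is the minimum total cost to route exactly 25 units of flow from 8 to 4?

shortest-cost path #1: 8→5→2→0→4 push 4 @ unit cost 15 (adds 60)
shortest-cost path #2: 8→0→4 push 6 @ unit cost 16 (adds 96)
shortest-cost path #3: 8→3→4 push 9 @ unit cost 19 (adds 171)
shortest-cost path #4: 8→0→7→6→1→4 push 1 @ unit cost 31 (adds 31)
shortest-cost path #5: 8→3→2→7→6→1→4 push 4 @ unit cost 33 (adds 132)
shortest-cost path #6: 8→3→2→0→6→1→4 push 1 @ unit cost 35 (adds 35)
total cost = 525

Minimum cost for 25 units: 525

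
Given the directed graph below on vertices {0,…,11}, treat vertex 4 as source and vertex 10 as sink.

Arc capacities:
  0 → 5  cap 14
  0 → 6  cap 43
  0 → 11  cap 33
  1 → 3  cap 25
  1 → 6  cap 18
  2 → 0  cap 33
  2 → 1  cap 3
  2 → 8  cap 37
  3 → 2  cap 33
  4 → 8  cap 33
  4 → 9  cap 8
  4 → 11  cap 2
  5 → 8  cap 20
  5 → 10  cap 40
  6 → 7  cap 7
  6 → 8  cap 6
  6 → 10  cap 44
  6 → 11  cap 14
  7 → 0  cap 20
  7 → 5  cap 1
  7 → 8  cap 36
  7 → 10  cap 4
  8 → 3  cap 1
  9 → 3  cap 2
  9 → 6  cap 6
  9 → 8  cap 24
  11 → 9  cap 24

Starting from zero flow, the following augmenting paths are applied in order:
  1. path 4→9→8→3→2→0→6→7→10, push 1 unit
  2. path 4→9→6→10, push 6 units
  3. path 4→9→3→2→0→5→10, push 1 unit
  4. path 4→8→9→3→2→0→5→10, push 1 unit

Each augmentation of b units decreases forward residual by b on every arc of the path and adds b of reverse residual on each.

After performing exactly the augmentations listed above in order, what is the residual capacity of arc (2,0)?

after path 1 (4→9→8→3→2→0→6→7→10, push 1): res(2,0)=32
after path 2 (4→9→6→10, push 6): res(2,0)=32
after path 3 (4→9→3→2→0→5→10, push 1): res(2,0)=31
after path 4 (4→8→9→3→2→0→5→10, push 1): res(2,0)=30

Residual capacity of (2,0): 30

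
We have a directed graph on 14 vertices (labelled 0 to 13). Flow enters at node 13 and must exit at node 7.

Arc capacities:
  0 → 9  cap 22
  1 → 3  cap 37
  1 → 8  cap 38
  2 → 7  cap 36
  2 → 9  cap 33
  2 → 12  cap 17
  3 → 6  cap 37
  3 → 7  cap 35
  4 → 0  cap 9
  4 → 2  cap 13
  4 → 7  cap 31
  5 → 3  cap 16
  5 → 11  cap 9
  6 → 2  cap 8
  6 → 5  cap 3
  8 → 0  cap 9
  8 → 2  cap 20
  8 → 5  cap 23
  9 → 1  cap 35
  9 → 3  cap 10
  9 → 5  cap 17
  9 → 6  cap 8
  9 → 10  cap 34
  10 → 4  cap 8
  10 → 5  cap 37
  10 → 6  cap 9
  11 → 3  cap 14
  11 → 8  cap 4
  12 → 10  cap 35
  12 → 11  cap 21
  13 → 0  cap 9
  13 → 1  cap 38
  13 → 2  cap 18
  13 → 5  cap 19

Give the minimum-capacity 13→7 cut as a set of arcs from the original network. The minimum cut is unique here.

augment #1: 13→2→7 push 18
augment #2: 13→1→3→7 push 35
augment #3: 13→1→8→2→7 push 3
augment #4: 13→0→9→6→2→7 push 8
augment #5: 13→0→9→10→4→7 push 1
augment #6: 13→5→11→8→2→7 push 4
augment #7: 13→5→3→1→8→2→7 push 3
augment #8: 13→5→3→6→9→10→4→7 push 7
max flow = 79; residual-reachable set from 13 gives S-side
cut edges (S→T): {(2,7), (3,7), (10,4)} total cap 79

Min-cut arcs: {(2,7), (3,7), (10,4)} (total capacity 79)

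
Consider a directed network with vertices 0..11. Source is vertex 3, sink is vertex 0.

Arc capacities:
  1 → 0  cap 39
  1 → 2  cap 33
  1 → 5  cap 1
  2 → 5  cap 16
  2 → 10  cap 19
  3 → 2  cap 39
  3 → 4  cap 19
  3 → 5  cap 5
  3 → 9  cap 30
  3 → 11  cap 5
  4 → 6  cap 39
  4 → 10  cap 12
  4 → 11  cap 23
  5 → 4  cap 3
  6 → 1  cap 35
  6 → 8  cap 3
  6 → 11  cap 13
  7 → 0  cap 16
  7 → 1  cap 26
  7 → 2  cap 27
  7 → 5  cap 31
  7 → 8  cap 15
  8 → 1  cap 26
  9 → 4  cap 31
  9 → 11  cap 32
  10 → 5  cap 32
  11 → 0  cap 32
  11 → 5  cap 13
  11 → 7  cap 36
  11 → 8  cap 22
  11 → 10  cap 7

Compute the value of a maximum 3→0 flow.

augment #1: 3→11→0 bottleneck 5, total now 5
augment #2: 3→4→11→0 bottleneck 19, total now 24
augment #3: 3→9→11→0 bottleneck 8, total now 32
augment #4: 3→9→11→7→0 bottleneck 16, total now 48
augment #5: 3→5→4→6→1→0 bottleneck 3, total now 51
augment #6: 3→9→4→6→1→0 bottleneck 6, total now 57

Maximum flow value: 57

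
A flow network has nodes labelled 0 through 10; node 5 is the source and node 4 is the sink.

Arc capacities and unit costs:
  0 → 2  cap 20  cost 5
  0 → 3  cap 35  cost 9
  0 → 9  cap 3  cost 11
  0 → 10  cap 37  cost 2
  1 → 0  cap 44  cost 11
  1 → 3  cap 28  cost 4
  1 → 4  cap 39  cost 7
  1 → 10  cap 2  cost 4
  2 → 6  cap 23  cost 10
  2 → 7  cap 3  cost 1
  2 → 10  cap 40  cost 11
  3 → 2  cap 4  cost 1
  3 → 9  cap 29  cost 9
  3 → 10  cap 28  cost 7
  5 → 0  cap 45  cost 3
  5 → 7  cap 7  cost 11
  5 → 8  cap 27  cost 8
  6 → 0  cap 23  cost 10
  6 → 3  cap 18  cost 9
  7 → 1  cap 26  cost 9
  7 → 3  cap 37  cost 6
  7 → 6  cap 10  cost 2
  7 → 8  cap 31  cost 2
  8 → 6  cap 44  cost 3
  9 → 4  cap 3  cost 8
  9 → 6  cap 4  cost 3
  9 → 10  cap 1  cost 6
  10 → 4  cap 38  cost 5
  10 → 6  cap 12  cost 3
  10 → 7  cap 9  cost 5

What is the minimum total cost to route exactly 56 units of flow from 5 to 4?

Minimum cost for 56 units: 956

shortest-cost path #1: 5→0→10→4 push 37 @ unit cost 10 (adds 370)
shortest-cost path #2: 5→0→9→4 push 3 @ unit cost 22 (adds 66)
shortest-cost path #3: 5→0→2→10→4 push 1 @ unit cost 24 (adds 24)
shortest-cost path #4: 5→0→2→7→1→4 push 3 @ unit cost 25 (adds 75)
shortest-cost path #5: 5→7→1→4 push 7 @ unit cost 27 (adds 189)
shortest-cost path #6: 5→0→2→10→7→1→4 push 1 @ unit cost 40 (adds 40)
shortest-cost path #7: 5→8→6→3→10→7→1→4 push 4 @ unit cost 48 (adds 192)
total cost = 956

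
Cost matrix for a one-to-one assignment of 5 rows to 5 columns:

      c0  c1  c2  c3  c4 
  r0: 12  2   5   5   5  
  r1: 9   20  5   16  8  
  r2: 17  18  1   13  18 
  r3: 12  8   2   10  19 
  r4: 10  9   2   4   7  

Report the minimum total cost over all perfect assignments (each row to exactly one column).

Minimum assignment cost: 27

one of 2 optimal assignments: row0→col1 (cost 2), row1→col4 (cost 8), row2→col2 (cost 1), row3→col0 (cost 12), row4→col3 (cost 4)
total = 2 + 8 + 1 + 12 + 4 = 27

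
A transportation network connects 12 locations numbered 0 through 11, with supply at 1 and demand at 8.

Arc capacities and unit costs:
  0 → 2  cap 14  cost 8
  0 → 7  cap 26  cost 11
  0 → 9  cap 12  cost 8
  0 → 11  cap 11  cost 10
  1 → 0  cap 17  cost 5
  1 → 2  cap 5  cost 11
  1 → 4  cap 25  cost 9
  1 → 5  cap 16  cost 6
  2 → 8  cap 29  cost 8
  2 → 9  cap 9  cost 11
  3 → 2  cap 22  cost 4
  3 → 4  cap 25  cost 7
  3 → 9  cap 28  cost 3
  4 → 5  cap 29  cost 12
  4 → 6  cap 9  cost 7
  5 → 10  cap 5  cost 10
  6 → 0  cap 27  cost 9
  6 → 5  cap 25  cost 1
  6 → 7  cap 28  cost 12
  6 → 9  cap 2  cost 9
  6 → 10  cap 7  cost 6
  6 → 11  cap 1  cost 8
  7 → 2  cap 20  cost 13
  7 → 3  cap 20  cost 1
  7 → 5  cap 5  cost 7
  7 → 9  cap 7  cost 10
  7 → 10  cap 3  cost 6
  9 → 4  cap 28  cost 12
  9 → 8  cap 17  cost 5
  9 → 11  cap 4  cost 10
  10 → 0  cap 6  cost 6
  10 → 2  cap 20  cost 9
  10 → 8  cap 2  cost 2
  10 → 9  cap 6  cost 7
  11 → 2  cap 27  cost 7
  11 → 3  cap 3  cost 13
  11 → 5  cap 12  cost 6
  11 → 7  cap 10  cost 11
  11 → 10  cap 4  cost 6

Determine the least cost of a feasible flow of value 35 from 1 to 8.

Minimum cost for 35 units: 824

shortest-cost path #1: 1→5→10→8 push 2 @ unit cost 18 (adds 36)
shortest-cost path #2: 1→0→9→8 push 12 @ unit cost 18 (adds 216)
shortest-cost path #3: 1→2→8 push 5 @ unit cost 19 (adds 95)
shortest-cost path #4: 1→0→2→8 push 5 @ unit cost 21 (adds 105)
shortest-cost path #5: 1→5→10→9→8 push 3 @ unit cost 28 (adds 84)
shortest-cost path #6: 1→4→6→9→8 push 2 @ unit cost 30 (adds 60)
shortest-cost path #7: 1→4→6→10→9→0→2→8 push 3 @ unit cost 37 (adds 111)
shortest-cost path #8: 1→4→6→10→2→8 push 3 @ unit cost 39 (adds 117)
total cost = 824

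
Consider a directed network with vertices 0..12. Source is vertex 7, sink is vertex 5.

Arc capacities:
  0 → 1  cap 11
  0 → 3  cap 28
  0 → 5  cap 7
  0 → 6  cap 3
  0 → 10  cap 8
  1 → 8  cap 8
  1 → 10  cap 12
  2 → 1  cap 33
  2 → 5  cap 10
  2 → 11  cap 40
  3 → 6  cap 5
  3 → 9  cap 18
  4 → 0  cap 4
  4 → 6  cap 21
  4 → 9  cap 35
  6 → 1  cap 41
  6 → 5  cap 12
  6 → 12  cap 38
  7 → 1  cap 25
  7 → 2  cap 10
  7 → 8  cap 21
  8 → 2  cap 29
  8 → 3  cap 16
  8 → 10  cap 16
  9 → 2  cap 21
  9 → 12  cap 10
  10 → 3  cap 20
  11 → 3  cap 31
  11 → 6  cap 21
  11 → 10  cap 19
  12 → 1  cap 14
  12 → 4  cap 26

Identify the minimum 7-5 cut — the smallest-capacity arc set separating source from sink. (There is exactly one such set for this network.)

augment #1: 7→2→5 push 10
augment #2: 7→8→3→6→5 push 5
augment #3: 7→8→2→11→6→5 push 7
augment #4: 7→8→3→9→12→4→0→5 push 4
max flow = 26; residual-reachable set from 7 gives S-side
cut edges (S→T): {(2,5), (4,0), (6,5)} total cap 26

Min-cut arcs: {(2,5), (4,0), (6,5)} (total capacity 26)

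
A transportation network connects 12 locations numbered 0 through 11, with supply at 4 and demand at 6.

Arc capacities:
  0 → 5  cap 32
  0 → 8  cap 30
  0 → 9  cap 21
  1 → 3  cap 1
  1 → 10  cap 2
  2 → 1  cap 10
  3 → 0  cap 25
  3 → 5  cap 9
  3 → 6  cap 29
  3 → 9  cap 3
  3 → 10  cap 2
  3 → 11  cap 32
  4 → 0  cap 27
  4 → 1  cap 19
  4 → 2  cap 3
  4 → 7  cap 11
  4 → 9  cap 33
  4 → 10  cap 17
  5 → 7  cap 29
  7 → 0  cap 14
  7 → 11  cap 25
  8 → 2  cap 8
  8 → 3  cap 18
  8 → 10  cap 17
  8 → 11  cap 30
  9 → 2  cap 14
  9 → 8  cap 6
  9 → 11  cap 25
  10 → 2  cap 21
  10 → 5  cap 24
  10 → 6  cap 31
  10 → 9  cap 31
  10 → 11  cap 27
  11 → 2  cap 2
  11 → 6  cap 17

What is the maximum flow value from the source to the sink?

Maximum flow value: 67

augment #1: 4→10→6 bottleneck 17, total now 17
augment #2: 4→1→3→6 bottleneck 1, total now 18
augment #3: 4→1→10→6 bottleneck 2, total now 20
augment #4: 4→7→11→6 bottleneck 11, total now 31
augment #5: 4→9→11→6 bottleneck 6, total now 37
augment #6: 4→0→8→3→6 bottleneck 18, total now 55
augment #7: 4→0→8→10→6 bottleneck 9, total now 64
augment #8: 4→9→8→10→6 bottleneck 3, total now 67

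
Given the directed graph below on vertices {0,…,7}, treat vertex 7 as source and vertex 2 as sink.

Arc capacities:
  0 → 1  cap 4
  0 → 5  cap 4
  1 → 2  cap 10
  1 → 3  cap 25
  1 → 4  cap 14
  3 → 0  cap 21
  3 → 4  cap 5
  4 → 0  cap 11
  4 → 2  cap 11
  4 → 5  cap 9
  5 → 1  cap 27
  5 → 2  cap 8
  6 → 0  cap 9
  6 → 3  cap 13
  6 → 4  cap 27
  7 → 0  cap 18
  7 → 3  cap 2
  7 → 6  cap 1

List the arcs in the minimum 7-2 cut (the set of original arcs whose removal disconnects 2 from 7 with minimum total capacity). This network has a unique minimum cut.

Min-cut arcs: {(0,1), (0,5), (7,3), (7,6)} (total capacity 11)

augment #1: 7→0→1→2 push 4
augment #2: 7→0→5→2 push 4
augment #3: 7→3→4→2 push 2
augment #4: 7→6→4→2 push 1
max flow = 11; residual-reachable set from 7 gives S-side
cut edges (S→T): {(0,1), (0,5), (7,3), (7,6)} total cap 11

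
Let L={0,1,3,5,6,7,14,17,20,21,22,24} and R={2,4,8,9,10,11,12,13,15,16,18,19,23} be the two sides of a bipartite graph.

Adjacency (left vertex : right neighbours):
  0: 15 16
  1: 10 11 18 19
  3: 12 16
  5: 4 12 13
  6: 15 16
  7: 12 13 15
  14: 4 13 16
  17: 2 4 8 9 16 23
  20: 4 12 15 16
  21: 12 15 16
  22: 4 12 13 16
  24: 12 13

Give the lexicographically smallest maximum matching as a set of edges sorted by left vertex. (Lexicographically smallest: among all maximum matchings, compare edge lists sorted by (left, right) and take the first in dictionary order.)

Lex-smallest maximum matching: {(0,15), (1,10), (3,12), (5,4), (6,16), (7,13), (17,2)}

|M| = 7 (so the lex-smallest maximum matching has 7 edges)
process left vertices in ascending order; for each, take the smallest-labelled available neighbour that still permits 7 edges overall, or leave it unmatched if none does
lex-smallest matching: {0-15, 1-10, 3-12, 5-4, 6-16, 7-13, 17-2}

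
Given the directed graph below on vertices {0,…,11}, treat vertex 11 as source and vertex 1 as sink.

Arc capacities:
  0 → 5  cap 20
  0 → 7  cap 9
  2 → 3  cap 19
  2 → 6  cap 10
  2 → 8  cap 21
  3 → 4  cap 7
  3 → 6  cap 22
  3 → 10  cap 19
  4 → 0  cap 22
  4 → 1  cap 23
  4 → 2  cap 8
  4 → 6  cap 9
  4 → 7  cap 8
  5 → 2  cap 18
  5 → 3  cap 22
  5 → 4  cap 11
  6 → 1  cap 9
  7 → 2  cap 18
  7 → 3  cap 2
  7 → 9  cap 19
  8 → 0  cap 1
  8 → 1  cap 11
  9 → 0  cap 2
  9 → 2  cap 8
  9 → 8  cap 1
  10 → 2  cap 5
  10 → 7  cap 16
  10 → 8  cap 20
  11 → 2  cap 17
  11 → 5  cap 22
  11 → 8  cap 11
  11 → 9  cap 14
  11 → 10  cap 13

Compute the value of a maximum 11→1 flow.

augment #1: 11→8→1 bottleneck 11, total now 11
augment #2: 11→2→6→1 bottleneck 9, total now 20
augment #3: 11→5→4→1 bottleneck 11, total now 31
augment #4: 11→2→3→4→1 bottleneck 7, total now 38

Maximum flow value: 38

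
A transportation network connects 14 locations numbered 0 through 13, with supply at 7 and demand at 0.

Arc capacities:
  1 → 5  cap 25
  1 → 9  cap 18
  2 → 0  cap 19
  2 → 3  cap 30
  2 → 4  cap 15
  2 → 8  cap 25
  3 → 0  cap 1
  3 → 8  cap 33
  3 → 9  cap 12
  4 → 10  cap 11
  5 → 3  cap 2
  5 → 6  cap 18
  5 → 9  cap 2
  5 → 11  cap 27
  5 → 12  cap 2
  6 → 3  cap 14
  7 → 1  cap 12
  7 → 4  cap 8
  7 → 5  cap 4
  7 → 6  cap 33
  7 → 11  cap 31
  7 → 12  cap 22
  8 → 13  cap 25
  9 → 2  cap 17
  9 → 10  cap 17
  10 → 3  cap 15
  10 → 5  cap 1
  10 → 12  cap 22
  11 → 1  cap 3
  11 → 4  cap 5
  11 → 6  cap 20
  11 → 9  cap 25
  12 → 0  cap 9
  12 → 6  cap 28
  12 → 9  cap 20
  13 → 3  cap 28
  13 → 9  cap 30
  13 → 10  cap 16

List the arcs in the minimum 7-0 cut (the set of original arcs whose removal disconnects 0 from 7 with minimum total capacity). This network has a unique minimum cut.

Min-cut arcs: {(3,0), (9,2), (12,0)} (total capacity 27)

augment #1: 7→12→0 push 9
augment #2: 7→5→3→0 push 1
augment #3: 7→1→9→2→0 push 12
augment #4: 7→5→9→2→0 push 2
augment #5: 7→11→9→2→0 push 3
max flow = 27; residual-reachable set from 7 gives S-side
cut edges (S→T): {(3,0), (9,2), (12,0)} total cap 27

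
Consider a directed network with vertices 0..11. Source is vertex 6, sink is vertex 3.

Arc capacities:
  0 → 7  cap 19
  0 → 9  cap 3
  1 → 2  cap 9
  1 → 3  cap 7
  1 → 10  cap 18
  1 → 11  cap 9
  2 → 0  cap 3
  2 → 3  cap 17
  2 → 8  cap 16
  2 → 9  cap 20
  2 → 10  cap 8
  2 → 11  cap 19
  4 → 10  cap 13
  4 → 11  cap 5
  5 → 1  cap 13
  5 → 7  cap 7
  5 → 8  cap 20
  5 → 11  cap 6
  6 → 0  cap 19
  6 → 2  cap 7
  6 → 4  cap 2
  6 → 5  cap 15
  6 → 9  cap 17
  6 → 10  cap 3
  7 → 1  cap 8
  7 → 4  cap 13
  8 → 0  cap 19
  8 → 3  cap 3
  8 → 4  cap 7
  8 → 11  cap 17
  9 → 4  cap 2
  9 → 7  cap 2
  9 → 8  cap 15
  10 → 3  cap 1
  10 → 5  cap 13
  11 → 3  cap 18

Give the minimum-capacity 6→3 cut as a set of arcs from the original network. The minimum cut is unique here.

augment #1: 6→2→3 push 7
augment #2: 6→10→3 push 1
augment #3: 6→4→11→3 push 2
augment #4: 6→5→1→3 push 7
augment #5: 6→5→8→3 push 3
augment #6: 6→5→11→3 push 5
augment #7: 6→9→4→11→3 push 2
augment #8: 6→9→8→11→3 push 9
augment #9: 6→0→7→1→2→3 push 8
augment #10: 6→10→5→1→2→3 push 1
max flow = 45; residual-reachable set from 6 gives S-side
cut edges (S→T): {(1,2), (1,3), (6,2), (8,3), (10,3), (11,3)} total cap 45

Min-cut arcs: {(1,2), (1,3), (6,2), (8,3), (10,3), (11,3)} (total capacity 45)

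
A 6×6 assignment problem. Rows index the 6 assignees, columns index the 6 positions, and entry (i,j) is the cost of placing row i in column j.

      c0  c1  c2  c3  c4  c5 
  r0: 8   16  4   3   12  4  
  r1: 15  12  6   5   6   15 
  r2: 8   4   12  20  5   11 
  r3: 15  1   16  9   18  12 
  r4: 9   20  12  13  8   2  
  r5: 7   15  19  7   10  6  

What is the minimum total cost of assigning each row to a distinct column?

Minimum assignment cost: 24

one of 2 optimal assignments: row0→col2 (cost 4), row1→col3 (cost 5), row2→col4 (cost 5), row3→col1 (cost 1), row4→col5 (cost 2), row5→col0 (cost 7)
total = 4 + 5 + 5 + 1 + 2 + 7 = 24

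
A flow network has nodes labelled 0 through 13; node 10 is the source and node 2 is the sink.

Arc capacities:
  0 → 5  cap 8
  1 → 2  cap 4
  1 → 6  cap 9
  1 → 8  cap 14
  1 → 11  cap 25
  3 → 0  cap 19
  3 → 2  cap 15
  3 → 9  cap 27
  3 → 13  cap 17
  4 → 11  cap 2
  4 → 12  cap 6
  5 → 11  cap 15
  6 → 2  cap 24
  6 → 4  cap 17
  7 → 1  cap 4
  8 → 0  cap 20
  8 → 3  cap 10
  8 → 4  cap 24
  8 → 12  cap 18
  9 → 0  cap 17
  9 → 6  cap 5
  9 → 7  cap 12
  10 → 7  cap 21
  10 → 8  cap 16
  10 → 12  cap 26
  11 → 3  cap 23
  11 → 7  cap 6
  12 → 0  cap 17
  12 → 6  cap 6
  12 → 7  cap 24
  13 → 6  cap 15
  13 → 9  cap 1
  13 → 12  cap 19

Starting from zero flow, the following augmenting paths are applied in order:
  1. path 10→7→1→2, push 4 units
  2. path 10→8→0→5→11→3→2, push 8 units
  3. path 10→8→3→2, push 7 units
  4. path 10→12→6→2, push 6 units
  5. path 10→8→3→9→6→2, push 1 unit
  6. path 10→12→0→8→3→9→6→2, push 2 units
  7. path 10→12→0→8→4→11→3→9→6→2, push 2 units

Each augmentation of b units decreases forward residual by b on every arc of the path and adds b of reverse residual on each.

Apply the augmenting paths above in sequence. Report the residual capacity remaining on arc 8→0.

after path 1 (10→7→1→2, push 4): res(8,0)=20
after path 2 (10→8→0→5→11→3→2, push 8): res(8,0)=12
after path 3 (10→8→3→2, push 7): res(8,0)=12
after path 4 (10→12→6→2, push 6): res(8,0)=12
after path 5 (10→8→3→9→6→2, push 1): res(8,0)=12
after path 6 (10→12→0→8→3→9→6→2, push 2): res(8,0)=14
after path 7 (10→12→0→8→4→11→3→9→6→2, push 2): res(8,0)=16

Residual capacity of (8,0): 16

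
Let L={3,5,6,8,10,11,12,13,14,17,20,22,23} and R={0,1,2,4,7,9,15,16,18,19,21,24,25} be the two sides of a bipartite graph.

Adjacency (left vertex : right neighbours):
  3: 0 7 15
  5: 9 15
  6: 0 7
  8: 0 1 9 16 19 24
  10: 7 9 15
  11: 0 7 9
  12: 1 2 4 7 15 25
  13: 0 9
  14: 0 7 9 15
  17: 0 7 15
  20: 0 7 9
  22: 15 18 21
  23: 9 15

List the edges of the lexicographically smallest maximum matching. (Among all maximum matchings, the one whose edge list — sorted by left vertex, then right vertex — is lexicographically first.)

Lex-smallest maximum matching: {(3,0), (5,9), (6,7), (8,1), (10,15), (12,2), (22,18)}

|M| = 7 (so the lex-smallest maximum matching has 7 edges)
process left vertices in ascending order; for each, take the smallest-labelled available neighbour that still permits 7 edges overall, or leave it unmatched if none does
lex-smallest matching: {3-0, 5-9, 6-7, 8-1, 10-15, 12-2, 22-18}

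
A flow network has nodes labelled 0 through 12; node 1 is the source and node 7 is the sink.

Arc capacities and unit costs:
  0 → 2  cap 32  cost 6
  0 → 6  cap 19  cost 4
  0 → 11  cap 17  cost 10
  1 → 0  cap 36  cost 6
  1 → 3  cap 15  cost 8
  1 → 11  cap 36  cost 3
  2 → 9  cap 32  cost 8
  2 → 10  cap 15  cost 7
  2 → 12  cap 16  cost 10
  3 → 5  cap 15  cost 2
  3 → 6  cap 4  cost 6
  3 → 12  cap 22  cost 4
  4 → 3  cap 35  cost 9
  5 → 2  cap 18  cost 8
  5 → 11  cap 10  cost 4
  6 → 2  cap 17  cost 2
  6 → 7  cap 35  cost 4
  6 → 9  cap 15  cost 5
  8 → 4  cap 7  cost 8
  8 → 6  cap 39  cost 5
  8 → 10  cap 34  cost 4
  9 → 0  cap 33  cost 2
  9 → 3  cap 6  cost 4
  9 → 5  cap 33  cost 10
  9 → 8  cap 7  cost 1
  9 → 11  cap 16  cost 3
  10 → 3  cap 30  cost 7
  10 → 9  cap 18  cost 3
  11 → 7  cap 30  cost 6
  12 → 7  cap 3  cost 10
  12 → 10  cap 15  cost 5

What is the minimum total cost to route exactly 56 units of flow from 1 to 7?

shortest-cost path #1: 1→11→7 push 30 @ unit cost 9 (adds 270)
shortest-cost path #2: 1→0→6→7 push 19 @ unit cost 14 (adds 266)
shortest-cost path #3: 1→3→6→7 push 4 @ unit cost 18 (adds 72)
shortest-cost path #4: 1→3→12→7 push 3 @ unit cost 22 (adds 66)
total cost = 674

Minimum cost for 56 units: 674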